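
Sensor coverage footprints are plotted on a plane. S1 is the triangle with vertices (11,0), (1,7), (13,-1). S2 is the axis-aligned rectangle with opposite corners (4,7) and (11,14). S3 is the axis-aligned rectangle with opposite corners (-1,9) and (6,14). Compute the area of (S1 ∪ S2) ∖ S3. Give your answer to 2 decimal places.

|S1 ∪ S2| = 51.
|(S1 ∪ S2) ∩ S3| = 10.
|(S1 ∪ S2) ∖ S3| = 51 − 10 = 41.00.

41.00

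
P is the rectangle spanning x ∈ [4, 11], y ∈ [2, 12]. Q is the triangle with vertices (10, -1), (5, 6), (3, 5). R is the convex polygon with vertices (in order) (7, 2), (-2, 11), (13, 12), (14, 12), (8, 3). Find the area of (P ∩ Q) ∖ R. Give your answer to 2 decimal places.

|P ∩ Q| = 6.7857.
|(P ∩ Q) ∩ R| = 4.75.
|(P ∩ Q) ∖ R| = 6.7857 − 4.75 = 2.04.

2.04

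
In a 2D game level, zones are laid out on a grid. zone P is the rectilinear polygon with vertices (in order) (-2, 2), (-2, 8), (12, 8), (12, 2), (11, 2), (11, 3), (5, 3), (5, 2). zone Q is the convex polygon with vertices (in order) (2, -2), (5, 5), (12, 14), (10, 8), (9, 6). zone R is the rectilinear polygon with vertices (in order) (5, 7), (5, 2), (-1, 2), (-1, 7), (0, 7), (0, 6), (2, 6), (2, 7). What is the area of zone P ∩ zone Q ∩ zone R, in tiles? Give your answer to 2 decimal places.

1.93

The intersection is the polygon with vertices (5,2), (3.714,2), (5,5), (5,3).
By the shoelace formula its area is 1.93.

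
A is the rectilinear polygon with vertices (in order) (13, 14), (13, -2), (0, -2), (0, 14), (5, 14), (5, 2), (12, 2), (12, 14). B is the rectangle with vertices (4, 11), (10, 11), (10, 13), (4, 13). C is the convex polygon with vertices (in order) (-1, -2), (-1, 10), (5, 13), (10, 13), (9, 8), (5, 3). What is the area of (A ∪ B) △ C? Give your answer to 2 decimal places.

104.97

|A ∪ B| = 134.
|(A ∪ B) ∩ C| = 63.7667.
|(A ∪ B) △ C| = 134 + 98.5 − 127.5333 = 104.97.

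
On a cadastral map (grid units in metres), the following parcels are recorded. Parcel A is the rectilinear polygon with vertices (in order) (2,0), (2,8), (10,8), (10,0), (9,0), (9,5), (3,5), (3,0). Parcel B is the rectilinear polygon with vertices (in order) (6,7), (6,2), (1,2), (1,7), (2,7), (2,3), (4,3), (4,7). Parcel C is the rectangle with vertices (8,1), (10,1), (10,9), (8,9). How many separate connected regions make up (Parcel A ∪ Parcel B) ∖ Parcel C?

(Parcel A ∪ Parcel B) ∖ Parcel C splits into 2 disjoint pieces (area 35, area 1).

2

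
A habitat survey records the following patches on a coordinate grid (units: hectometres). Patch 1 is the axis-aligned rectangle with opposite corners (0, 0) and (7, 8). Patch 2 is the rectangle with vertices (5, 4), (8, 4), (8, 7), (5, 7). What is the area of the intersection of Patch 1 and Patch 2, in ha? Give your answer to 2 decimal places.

|Patch 1∩Patch 2|: x∈[5,7], y∈[4,7] → 2·3 = 6.

6.00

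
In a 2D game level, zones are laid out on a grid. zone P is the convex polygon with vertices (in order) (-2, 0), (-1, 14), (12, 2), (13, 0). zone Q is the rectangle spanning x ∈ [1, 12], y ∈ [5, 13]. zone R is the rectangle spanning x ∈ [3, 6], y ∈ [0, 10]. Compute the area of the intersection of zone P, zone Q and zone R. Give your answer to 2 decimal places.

11.72

The intersection is the polygon with vertices (3,5), (3,10), (3.333,10), (6,7.538), (6,5).
By the shoelace formula its area is 11.72.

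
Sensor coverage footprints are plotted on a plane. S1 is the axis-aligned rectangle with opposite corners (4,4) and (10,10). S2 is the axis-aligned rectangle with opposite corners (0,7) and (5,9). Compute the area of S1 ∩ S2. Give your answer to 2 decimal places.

|S1∩S2|: x∈[4,5], y∈[7,9] → 1·2 = 2.

2.00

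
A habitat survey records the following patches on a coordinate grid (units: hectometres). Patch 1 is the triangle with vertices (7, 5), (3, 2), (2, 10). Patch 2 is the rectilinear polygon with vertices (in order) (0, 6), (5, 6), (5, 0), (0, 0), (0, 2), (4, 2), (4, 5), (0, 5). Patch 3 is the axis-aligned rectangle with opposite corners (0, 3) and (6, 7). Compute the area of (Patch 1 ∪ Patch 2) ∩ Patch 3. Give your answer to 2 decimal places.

|Patch 1 ∪ Patch 2| = 31.1875.
|(Patch 1 ∪ Patch 2) ∩ Patch 3| = 14.69.

14.69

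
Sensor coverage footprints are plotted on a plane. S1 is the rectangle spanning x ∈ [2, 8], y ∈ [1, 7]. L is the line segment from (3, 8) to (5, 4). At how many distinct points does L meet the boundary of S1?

1

The segment meets the boundary at (3.5,7).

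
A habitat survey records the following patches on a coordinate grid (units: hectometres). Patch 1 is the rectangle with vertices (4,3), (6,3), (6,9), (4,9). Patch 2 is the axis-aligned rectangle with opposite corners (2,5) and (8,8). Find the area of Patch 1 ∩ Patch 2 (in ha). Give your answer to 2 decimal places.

6.00

|Patch 1∩Patch 2|: x∈[4,6], y∈[5,8] → 2·3 = 6.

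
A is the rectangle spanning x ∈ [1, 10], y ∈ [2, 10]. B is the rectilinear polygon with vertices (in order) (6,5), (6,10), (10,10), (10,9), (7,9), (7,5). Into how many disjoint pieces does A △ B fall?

1

A △ B is a single connected region.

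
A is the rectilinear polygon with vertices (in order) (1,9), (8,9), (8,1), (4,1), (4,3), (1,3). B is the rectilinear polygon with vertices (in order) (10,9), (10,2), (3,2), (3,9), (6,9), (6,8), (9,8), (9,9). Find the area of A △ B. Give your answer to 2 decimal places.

32.00

|A| = 50, |B| = 46, |A∩B| = 32.
|A △ B| = |A| + |B| − 2·|A∩B| = 50 + 46 − 64 = 32.00.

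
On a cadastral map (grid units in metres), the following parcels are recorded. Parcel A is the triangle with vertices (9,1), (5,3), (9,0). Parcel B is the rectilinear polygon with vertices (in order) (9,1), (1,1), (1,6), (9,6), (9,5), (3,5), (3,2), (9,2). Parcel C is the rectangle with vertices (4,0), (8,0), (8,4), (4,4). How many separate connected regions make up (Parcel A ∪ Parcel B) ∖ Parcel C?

(Parcel A ∪ Parcel B) ∖ Parcel C splits into 2 disjoint pieces (area 1.625, area 17).

2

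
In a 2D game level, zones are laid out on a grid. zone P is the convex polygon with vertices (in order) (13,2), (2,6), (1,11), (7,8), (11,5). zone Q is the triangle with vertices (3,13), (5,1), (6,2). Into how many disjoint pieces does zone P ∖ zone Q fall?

zone P ∖ zone Q splits into 2 disjoint pieces (area 24.0311, area 10.6738).

2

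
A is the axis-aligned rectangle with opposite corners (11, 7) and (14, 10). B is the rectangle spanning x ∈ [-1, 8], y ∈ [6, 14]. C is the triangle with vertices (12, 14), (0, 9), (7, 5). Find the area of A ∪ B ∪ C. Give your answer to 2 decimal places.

93.22

By inclusion–exclusion:
Individual areas: |A| = 9, |B| = 72, |C| = 41.5.
|A∩B| = 0 (no overlap).
|A∩C| = 0.
|B∩C| = 29.2806.
|A∩B∩C| = 0.
|A ∪ B ∪ C| = 122.5 − 29.2806 + 0 = 93.22.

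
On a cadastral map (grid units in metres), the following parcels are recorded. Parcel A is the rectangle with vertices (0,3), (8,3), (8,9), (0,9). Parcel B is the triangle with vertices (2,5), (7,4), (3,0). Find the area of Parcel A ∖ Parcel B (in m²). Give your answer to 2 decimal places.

|Parcel A| = 48, |Parcel A∩Parcel B| = 6.6.
|Parcel A ∖ Parcel B| = |Parcel A| − |Parcel A∩Parcel B| = 48 − 6.6 = 41.40.

41.40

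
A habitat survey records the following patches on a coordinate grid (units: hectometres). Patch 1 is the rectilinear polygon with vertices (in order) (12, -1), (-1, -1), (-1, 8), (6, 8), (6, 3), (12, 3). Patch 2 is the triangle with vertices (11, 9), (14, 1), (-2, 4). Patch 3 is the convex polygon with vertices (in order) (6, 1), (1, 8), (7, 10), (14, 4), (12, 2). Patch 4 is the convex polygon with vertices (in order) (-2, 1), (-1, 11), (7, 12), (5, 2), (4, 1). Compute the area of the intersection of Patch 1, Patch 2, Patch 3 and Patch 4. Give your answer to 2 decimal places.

7.47

The intersection is the polygon with vertices (6,7), (5.133,2.663), (4.763,2.732), (2.595,5.767), (6,7.077).
By the shoelace formula its area is 7.47.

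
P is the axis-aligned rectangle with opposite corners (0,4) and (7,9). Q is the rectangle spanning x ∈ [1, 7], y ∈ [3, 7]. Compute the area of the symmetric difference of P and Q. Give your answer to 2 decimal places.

|P∩Q|: x∈[1,7], y∈[4,7] → 6·3 = 18.
|P △ Q| = |P| + |Q| − 2·|P∩Q| = 35 + 24 − 36 = 23.00.

23.00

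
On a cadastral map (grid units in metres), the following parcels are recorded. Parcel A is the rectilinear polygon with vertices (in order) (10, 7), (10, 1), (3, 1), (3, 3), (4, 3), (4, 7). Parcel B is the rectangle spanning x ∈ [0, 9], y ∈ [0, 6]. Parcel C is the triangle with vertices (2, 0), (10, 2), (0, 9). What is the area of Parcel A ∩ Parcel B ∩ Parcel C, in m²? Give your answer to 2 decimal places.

18.10

The intersection is the polygon with vertices (3,3), (4,3), (4,6), (4.286,6), (9,2.7), (9,1.75), (6,1), (3,1).
By the shoelace formula its area is 18.10.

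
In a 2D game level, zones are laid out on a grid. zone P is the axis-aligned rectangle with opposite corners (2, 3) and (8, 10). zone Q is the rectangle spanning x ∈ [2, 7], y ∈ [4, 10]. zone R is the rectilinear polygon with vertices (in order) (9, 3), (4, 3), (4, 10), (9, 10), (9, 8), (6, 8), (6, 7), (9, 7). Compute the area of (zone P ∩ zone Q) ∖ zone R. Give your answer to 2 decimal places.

13.00

|zone P ∩ zone Q| = 30.
|(zone P ∩ zone Q) ∩ zone R| = 17.
|(zone P ∩ zone Q) ∖ zone R| = 30 − 17 = 13.00.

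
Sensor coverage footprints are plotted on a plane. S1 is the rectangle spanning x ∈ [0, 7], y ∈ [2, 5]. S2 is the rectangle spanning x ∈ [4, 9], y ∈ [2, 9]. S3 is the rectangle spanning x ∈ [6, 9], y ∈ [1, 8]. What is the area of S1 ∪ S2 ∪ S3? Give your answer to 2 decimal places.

By inclusion–exclusion:
Individual areas: |S1| = 21, |S2| = 35, |S3| = 21.
|S1∩S2|: x∈[4,7], y∈[2,5] → 3·3 = 9.
|S1∩S3|: x∈[6,7], y∈[2,5] → 1·3 = 3.
|S2∩S3|: x∈[6,9], y∈[2,8] → 3·6 = 18.
|S1∩S2∩S3| = 3.
|S1 ∪ S2 ∪ S3| = 77 − 30 + 3 = 50.00.

50.00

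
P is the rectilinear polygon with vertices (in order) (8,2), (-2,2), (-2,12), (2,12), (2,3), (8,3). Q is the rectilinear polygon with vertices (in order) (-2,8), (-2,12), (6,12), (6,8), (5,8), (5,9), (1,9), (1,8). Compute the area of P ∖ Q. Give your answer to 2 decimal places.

31.00

|P| = 46, |P∩Q| = 15.
|P ∖ Q| = |P| − |P∩Q| = 46 − 15 = 31.00.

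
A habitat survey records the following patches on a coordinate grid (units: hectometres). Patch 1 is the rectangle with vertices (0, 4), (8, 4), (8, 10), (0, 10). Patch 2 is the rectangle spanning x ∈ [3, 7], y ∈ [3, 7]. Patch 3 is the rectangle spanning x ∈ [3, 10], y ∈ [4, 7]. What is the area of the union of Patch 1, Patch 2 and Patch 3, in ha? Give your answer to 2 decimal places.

By inclusion–exclusion:
Individual areas: |Patch 1| = 48, |Patch 2| = 16, |Patch 3| = 21.
|Patch 1∩Patch 2|: x∈[3,7], y∈[4,7] → 4·3 = 12.
|Patch 1∩Patch 3|: x∈[3,8], y∈[4,7] → 5·3 = 15.
|Patch 2∩Patch 3|: x∈[3,7], y∈[4,7] → 4·3 = 12.
|Patch 1∩Patch 2∩Patch 3| = 12.
|Patch 1 ∪ Patch 2 ∪ Patch 3| = 85 − 39 + 12 = 58.00.

58.00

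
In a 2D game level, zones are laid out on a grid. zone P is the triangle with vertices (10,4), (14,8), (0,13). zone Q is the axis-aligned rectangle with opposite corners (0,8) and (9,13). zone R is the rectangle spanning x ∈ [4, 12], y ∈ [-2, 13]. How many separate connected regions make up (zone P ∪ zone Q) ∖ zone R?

2

(zone P ∪ zone Q) ∖ zone R splits into 2 disjoint pieces (area 2.7143, area 20).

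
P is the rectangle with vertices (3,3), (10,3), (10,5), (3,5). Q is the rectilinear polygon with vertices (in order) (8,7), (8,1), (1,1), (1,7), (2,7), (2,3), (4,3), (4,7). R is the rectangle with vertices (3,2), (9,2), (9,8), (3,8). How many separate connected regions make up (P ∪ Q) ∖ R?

(P ∪ Q) ∖ R splits into 2 disjoint pieces (area 2, area 13).

2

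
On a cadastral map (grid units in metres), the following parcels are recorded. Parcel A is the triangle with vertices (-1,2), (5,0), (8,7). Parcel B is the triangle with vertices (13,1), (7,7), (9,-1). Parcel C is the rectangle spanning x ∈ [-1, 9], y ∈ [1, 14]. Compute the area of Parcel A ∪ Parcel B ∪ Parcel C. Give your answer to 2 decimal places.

144.21

By inclusion–exclusion:
Individual areas: |Parcel A| = 24, |Parcel B| = 18, |Parcel C| = 130.
|Parcel A∩Parcel B| = 0.3215.
|Parcel A∩Parcel C| = 22.2857.
|Parcel B∩Parcel C| = 5.5.
|Parcel A∩Parcel B∩Parcel C| = 0.3215.
|Parcel A ∪ Parcel B ∪ Parcel C| = 172 − 28.1072 + 0.3215 = 144.21.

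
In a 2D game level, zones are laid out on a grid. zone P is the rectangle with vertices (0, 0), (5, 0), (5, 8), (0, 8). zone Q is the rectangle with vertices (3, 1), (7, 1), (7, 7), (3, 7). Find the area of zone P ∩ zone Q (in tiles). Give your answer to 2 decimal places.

|zone P∩zone Q|: x∈[3,5], y∈[1,7] → 2·6 = 12.

12.00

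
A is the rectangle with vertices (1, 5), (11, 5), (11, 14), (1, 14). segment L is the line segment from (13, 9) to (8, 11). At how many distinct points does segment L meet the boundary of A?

1

The segment meets the boundary at (11,9.8).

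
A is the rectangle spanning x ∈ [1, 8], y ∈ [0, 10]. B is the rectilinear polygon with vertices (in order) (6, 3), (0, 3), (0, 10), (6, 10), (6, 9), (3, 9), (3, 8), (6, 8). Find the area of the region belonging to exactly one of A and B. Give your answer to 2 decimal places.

45.00

|A| = 70, |B| = 39, |A∩B| = 32.
|A △ B| = |A| + |B| − 2·|A∩B| = 70 + 39 − 64 = 45.00.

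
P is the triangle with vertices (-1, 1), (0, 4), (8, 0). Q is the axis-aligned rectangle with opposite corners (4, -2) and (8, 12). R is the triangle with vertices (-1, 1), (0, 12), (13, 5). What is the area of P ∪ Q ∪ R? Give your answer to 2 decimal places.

By inclusion–exclusion:
Individual areas: |P| = 14, |Q| = 56, |R| = 75.
|P∩Q| = 3.1111.
|P∩R| = 6.0455.
|Q∩R| = 23.0769.
|P∩Q∩R| = 0.
|P ∪ Q ∪ R| = 145 − 32.2335 + 0 = 112.77.

112.77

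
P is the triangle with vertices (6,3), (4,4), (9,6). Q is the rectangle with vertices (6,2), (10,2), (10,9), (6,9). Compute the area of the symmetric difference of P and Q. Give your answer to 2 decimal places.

27.10

|P| = 4.5, |Q| = 28, |P∩Q| = 2.7.
|P △ Q| = |P| + |Q| − 2·|P∩Q| = 4.5 + 28 − 5.4 = 27.10.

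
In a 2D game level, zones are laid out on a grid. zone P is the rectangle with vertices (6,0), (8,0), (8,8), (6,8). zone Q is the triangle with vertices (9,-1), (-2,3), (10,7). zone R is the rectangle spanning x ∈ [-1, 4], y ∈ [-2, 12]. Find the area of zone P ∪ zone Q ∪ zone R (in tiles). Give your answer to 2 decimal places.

107.81

By inclusion–exclusion:
Individual areas: |zone P| = 16, |zone Q| = 46, |zone R| = 70.
|zone P∩zone Q| = 11.9886.
|zone P∩zone R| = 0 (no overlap).
|zone Q∩zone R| = 12.197.
|zone P∩zone Q∩zone R| = 0.
|zone P ∪ zone Q ∪ zone R| = 132 − 24.1856 + 0 = 107.81.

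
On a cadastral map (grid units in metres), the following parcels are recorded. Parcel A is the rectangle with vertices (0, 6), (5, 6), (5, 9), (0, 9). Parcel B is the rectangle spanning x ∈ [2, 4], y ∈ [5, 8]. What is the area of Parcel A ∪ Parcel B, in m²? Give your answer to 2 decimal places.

By inclusion–exclusion:
Individual areas: |Parcel A| = 15, |Parcel B| = 6.
|Parcel A∩Parcel B|: x∈[2,4], y∈[6,8] → 2·2 = 4.
|Parcel A ∪ Parcel B| = 21 − 4 = 17.00.

17.00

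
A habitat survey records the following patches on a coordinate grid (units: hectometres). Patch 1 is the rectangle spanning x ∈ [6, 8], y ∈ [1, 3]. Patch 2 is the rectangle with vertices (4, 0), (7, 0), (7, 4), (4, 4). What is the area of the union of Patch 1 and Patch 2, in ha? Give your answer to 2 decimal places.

By inclusion–exclusion:
Individual areas: |Patch 1| = 4, |Patch 2| = 12.
|Patch 1∩Patch 2|: x∈[6,7], y∈[1,3] → 1·2 = 2.
|Patch 1 ∪ Patch 2| = 16 − 2 = 14.00.

14.00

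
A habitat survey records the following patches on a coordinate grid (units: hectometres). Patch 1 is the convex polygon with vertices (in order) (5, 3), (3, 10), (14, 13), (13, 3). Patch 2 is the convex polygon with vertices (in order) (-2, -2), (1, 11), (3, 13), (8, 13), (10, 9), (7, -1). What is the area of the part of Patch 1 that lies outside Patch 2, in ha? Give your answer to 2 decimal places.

40.08

|Patch 1| = 81.5, |Patch 1∩Patch 2| = 41.42.
|Patch 1 ∖ Patch 2| = |Patch 1| − |Patch 1∩Patch 2| = 81.5 − 41.42 = 40.08.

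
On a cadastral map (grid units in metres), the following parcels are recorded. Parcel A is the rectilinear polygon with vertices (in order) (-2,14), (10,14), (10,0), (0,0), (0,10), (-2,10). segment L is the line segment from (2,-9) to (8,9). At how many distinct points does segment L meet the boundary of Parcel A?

1

The segment meets the boundary at (5,0).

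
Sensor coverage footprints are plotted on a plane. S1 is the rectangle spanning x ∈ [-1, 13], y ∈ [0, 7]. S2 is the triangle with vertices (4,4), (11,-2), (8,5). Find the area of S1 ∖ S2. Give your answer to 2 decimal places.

|S1| = 98, |S1∩S2| = 14.0238.
|S1 ∖ S2| = |S1| − |S1∩S2| = 98 − 14.0238 = 83.98.

83.98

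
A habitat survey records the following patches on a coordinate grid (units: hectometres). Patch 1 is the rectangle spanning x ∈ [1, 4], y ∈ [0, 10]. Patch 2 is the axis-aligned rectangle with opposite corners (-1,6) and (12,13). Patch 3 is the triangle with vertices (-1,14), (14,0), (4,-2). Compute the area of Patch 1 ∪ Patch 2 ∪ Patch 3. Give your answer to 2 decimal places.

160.72

By inclusion–exclusion:
Individual areas: |Patch 1| = 30, |Patch 2| = 91, |Patch 3| = 85.
|Patch 1∩Patch 2|: x∈[1,4], y∈[6,10] → 3·4 = 12.
|Patch 1∩Patch 3| = 20.7369.
|Patch 2∩Patch 3| = 23.9062.
|Patch 1∩Patch 2∩Patch 3| = 11.3619.
|Patch 1 ∪ Patch 2 ∪ Patch 3| = 206 − 56.6432 + 11.3619 = 160.72.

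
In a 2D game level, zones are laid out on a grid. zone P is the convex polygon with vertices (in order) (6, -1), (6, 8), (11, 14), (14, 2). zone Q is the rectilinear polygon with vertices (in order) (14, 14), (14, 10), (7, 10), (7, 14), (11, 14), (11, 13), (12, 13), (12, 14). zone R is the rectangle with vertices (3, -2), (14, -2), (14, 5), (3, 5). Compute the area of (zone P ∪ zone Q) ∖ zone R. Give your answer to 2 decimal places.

|zone P ∪ zone Q| = 93.4583.
|(zone P ∪ zone Q) ∩ zone R| = 34.875.
|(zone P ∪ zone Q) ∖ zone R| = 93.4583 − 34.875 = 58.58.

58.58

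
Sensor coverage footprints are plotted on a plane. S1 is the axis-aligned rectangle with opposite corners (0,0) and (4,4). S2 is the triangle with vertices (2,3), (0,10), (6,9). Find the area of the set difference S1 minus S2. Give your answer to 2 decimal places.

|S1| = 16, |S1∩S2| = 0.4762.
|S1 ∖ S2| = |S1| − |S1∩S2| = 16 − 0.4762 = 15.52.

15.52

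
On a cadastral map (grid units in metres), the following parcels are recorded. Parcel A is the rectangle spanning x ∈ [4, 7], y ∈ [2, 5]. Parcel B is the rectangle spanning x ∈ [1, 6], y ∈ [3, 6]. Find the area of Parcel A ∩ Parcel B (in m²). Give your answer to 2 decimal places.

|Parcel A∩Parcel B|: x∈[4,6], y∈[3,5] → 2·2 = 4.

4.00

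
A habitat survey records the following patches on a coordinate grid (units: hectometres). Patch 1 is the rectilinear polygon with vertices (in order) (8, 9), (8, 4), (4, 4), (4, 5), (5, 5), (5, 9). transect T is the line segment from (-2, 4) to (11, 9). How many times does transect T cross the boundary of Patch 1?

The segment meets the boundary at (5,6.692), (8,7.846).

2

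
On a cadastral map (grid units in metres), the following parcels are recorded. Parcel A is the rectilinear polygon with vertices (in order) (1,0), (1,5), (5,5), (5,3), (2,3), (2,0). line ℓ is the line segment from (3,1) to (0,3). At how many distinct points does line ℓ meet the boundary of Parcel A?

The segment meets the boundary at (1,2.333), (2,1.667).

2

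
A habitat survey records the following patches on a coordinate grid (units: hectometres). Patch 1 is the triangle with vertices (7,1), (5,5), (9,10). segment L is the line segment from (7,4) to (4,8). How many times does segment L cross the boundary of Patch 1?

1

The segment meets the boundary at (5.645,5.806).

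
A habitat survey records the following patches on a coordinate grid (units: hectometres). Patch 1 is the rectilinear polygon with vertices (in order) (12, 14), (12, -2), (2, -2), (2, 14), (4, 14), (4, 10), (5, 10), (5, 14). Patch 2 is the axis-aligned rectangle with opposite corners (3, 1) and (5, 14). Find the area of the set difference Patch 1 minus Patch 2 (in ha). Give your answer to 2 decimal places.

134.00

|Patch 1| = 156, |Patch 1∩Patch 2| = 22.
|Patch 1 ∖ Patch 2| = |Patch 1| − |Patch 1∩Patch 2| = 156 − 22 = 134.00.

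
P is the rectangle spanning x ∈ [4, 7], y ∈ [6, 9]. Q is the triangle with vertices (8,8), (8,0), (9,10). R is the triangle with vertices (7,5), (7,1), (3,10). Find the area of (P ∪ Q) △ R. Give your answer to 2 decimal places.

16.31

|P ∪ Q| = 13.
|(P ∪ Q) ∩ R| = 2.3444.
|(P ∪ Q) △ R| = 13 + 8 − 4.6889 = 16.31.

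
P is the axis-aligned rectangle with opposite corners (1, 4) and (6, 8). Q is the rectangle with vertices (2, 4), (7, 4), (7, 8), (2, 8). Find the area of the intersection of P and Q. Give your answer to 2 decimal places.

|P∩Q|: x∈[2,6], y∈[4,8] → 4·4 = 16.

16.00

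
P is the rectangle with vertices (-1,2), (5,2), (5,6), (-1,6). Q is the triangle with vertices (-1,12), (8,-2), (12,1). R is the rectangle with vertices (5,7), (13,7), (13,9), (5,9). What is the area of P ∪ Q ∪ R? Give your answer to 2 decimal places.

By inclusion–exclusion:
Individual areas: |P| = 24, |Q| = 41.5, |R| = 16.
|P∩Q| = 3.5714.
|P∩R| = 0 (no overlap).
|Q∩R| = 0.
|P∩Q∩R| = 0.
|P ∪ Q ∪ R| = 81.5 − 3.5714 + 0 = 77.93.

77.93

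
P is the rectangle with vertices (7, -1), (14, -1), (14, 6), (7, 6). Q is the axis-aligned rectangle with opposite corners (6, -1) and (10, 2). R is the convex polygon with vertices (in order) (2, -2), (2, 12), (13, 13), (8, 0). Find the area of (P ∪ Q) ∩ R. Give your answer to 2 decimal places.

15.59

The region (P ∪ Q) ∩ R is the polygon with vertices (10.308,6), (8,0), (6,-0.667), (6,2), (7,2), (7,6).
By the shoelace formula its area is 15.59.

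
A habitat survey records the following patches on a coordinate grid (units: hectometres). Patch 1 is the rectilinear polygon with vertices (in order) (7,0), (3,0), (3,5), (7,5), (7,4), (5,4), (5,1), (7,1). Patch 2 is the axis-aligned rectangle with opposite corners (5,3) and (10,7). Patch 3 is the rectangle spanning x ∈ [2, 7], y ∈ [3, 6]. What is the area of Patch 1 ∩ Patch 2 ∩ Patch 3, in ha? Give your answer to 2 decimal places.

2.00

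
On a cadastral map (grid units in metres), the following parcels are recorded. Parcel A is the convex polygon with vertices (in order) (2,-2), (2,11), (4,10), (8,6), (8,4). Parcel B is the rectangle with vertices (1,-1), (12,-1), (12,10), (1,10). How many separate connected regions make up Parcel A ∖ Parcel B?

2

Parcel A ∖ Parcel B splits into 2 disjoint pieces (area 0.5, area 1).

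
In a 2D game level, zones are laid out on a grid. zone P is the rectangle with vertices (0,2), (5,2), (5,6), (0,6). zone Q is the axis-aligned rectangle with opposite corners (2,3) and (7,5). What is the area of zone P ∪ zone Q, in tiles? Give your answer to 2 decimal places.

By inclusion–exclusion:
Individual areas: |zone P| = 20, |zone Q| = 10.
|zone P∩zone Q|: x∈[2,5], y∈[3,5] → 3·2 = 6.
|zone P ∪ zone Q| = 30 − 6 = 24.00.

24.00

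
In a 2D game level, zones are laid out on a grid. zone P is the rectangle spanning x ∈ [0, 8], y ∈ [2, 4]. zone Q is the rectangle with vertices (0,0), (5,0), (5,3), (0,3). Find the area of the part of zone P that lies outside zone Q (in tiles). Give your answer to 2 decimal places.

11.00

|zone P∩zone Q|: x∈[0,5], y∈[2,3] → 5·1 = 5.
|zone P| = 16.
|zone P ∖ zone Q| = |zone P| − |zone P∩zone Q| = 16 − 5 = 11.00.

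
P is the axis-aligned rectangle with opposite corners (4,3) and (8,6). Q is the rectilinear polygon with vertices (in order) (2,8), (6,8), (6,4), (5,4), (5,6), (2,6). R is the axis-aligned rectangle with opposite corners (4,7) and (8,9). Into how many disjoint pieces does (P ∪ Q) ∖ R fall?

(P ∪ Q) ∖ R is a single connected region.

1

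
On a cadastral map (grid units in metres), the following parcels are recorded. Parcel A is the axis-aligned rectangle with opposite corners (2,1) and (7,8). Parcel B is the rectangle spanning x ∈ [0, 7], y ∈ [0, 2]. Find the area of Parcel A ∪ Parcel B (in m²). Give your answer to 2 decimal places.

44.00

By inclusion–exclusion:
Individual areas: |Parcel A| = 35, |Parcel B| = 14.
|Parcel A∩Parcel B|: x∈[2,7], y∈[1,2] → 5·1 = 5.
|Parcel A ∪ Parcel B| = 49 − 5 = 44.00.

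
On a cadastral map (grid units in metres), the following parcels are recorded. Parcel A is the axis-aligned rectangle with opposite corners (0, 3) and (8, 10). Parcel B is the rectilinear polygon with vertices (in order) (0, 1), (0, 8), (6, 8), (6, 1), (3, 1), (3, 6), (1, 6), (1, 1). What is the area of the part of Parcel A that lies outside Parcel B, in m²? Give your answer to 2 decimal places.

32.00

|Parcel A| = 56, |Parcel A∩Parcel B| = 24.
|Parcel A ∖ Parcel B| = |Parcel A| − |Parcel A∩Parcel B| = 56 − 24 = 32.00.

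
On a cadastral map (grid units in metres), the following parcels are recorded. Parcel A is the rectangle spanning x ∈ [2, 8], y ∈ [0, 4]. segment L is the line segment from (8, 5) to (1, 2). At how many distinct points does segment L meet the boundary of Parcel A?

2

The segment meets the boundary at (5.667,4), (2,2.429).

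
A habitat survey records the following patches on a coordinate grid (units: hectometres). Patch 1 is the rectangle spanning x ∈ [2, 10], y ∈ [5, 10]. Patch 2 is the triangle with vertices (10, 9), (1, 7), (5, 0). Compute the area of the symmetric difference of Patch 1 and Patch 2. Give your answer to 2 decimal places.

34.65

|Patch 1| = 40, |Patch 2| = 35.5, |Patch 1∩Patch 2| = 20.4266.
|Patch 1 △ Patch 2| = |Patch 1| + |Patch 2| − 2·|Patch 1∩Patch 2| = 40 + 35.5 − 40.8532 = 34.65.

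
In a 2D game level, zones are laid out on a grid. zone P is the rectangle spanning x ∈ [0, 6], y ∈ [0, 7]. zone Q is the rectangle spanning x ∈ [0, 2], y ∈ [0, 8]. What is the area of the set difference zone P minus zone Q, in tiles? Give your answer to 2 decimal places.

|zone P∩zone Q|: x∈[0,2], y∈[0,7] → 2·7 = 14.
|zone P| = 42.
|zone P ∖ zone Q| = |zone P| − |zone P∩zone Q| = 42 − 14 = 28.00.

28.00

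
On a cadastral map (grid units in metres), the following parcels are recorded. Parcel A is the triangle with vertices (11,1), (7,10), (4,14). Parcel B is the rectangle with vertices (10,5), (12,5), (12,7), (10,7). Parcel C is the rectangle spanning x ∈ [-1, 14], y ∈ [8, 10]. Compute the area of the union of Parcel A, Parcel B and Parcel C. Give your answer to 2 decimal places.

38.00

By inclusion–exclusion:
Individual areas: |Parcel A| = 5.5, |Parcel B| = 4, |Parcel C| = 30.
|Parcel A∩Parcel B| = 0.
|Parcel A∩Parcel C| = 1.5043.
|Parcel B∩Parcel C| = 0 (no overlap).
|Parcel A∩Parcel B∩Parcel C| = 0.
|Parcel A ∪ Parcel B ∪ Parcel C| = 39.5 − 1.5043 + 0 = 38.00.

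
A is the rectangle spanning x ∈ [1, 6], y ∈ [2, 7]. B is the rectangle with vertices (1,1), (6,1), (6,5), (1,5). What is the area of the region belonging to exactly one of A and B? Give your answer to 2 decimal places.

|A∩B|: x∈[1,6], y∈[2,5] → 5·3 = 15.
|A △ B| = |A| + |B| − 2·|A∩B| = 25 + 20 − 30 = 15.00.

15.00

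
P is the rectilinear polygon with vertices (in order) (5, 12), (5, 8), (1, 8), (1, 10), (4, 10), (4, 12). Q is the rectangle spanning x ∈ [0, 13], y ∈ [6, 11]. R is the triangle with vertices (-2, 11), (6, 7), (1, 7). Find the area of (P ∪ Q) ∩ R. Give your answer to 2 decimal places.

The region (P ∪ Q) ∩ R is the polygon with vertices (0,10), (6,7), (1,7), (0,8.333).
By the shoelace formula its area is 8.33.

8.33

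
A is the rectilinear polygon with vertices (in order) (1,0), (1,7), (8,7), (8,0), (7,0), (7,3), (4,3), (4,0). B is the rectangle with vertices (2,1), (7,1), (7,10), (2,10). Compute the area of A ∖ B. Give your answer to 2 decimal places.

16.00

|A| = 40, |A∩B| = 24.
|A ∖ B| = |A| − |A∩B| = 40 − 24 = 16.00.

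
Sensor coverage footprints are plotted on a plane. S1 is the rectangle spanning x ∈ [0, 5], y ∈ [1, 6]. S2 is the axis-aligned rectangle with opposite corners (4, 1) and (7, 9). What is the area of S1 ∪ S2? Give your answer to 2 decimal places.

By inclusion–exclusion:
Individual areas: |S1| = 25, |S2| = 24.
|S1∩S2|: x∈[4,5], y∈[1,6] → 1·5 = 5.
|S1 ∪ S2| = 49 − 5 = 44.00.

44.00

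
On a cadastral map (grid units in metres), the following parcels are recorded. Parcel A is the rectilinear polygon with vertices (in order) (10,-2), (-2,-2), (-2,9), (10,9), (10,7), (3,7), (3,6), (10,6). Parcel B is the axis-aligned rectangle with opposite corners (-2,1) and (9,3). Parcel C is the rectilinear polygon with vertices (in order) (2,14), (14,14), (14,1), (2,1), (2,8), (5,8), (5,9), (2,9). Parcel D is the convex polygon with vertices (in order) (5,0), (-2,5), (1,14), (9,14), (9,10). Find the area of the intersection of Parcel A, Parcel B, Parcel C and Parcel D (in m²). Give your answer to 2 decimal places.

6.69

The intersection is the polygon with vertices (3.6,1), (2,2.143), (2,3), (6.2,3), (5.4,1).
By the shoelace formula its area is 6.69.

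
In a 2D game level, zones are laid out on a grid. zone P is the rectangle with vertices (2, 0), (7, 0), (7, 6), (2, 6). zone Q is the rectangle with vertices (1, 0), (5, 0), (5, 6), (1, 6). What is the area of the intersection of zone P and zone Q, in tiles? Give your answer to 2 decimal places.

|zone P∩zone Q|: x∈[2,5], y∈[0,6] → 3·6 = 18.

18.00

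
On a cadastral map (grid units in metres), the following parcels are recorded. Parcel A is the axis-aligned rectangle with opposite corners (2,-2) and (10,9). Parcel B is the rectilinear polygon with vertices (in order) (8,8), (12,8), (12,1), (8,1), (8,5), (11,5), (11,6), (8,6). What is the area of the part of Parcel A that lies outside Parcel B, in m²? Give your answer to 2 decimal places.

76.00

|Parcel A| = 88, |Parcel A∩Parcel B| = 12.
|Parcel A ∖ Parcel B| = |Parcel A| − |Parcel A∩Parcel B| = 88 − 12 = 76.00.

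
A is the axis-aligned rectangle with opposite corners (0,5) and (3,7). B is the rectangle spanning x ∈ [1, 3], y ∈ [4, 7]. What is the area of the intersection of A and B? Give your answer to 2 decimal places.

|A∩B|: x∈[1,3], y∈[5,7] → 2·2 = 4.

4.00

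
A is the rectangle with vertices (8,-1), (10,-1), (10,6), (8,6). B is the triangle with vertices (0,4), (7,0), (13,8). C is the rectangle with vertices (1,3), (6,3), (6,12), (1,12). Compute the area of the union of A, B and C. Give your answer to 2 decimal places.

By inclusion–exclusion:
Individual areas: |A| = 14, |B| = 40, |C| = 45.
|A∩B| = 6.6667.
|A∩C| = 0 (no overlap).
|B∩C| = 10.2239.
|A∩B∩C| = 0.
|A ∪ B ∪ C| = 99 − 16.8906 + 0 = 82.11.

82.11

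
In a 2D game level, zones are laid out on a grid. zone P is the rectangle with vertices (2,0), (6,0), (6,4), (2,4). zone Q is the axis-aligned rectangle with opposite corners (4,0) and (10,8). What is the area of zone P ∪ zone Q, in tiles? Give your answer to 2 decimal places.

56.00

By inclusion–exclusion:
Individual areas: |zone P| = 16, |zone Q| = 48.
|zone P∩zone Q|: x∈[4,6], y∈[0,4] → 2·4 = 8.
|zone P ∪ zone Q| = 64 − 8 = 56.00.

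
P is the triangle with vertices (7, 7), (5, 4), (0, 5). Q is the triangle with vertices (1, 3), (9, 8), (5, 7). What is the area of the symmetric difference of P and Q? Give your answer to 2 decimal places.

7.90

|P| = 8.5, |Q| = 6, |P∩Q| = 3.3006.
|P △ Q| = |P| + |Q| − 2·|P∩Q| = 8.5 + 6 − 6.6013 = 7.90.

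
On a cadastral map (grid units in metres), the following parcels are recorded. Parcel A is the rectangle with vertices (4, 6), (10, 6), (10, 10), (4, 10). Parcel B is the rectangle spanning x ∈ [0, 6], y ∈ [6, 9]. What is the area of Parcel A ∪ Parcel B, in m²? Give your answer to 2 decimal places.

By inclusion–exclusion:
Individual areas: |Parcel A| = 24, |Parcel B| = 18.
|Parcel A∩Parcel B|: x∈[4,6], y∈[6,9] → 2·3 = 6.
|Parcel A ∪ Parcel B| = 42 − 6 = 36.00.

36.00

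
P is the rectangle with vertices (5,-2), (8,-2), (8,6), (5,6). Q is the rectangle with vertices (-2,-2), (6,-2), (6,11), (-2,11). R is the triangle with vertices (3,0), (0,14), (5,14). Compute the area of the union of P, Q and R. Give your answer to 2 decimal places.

133.39

By inclusion–exclusion:
Individual areas: |P| = 24, |Q| = 104, |R| = 35.
|P∩Q|: x∈[5,6], y∈[-2,6] → 1·8 = 8.
|P∩R| = 0.
|Q∩R| = 21.6071.
|P∩Q∩R| = 0.
|P ∪ Q ∪ R| = 163 − 29.6071 + 0 = 133.39.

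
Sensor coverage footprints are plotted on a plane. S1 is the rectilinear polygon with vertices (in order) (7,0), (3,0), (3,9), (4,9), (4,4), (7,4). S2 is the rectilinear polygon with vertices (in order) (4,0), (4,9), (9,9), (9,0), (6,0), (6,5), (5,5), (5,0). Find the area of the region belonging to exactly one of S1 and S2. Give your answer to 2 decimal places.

|S1| = 21, |S2| = 40, |S1∩S2| = 8.
|S1 △ S2| = |S1| + |S2| − 2·|S1∩S2| = 21 + 40 − 16 = 45.00.

45.00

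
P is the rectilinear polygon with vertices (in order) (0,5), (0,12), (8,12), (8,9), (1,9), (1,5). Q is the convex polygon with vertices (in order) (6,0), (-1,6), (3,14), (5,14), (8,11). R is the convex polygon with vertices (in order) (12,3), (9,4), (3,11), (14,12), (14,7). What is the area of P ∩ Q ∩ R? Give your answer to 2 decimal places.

The intersection is the polygon with vertices (8,11), (7.636,9), (4.714,9), (3,11), (7.583,11.417).
By the shoelace formula its area is 8.96.

8.96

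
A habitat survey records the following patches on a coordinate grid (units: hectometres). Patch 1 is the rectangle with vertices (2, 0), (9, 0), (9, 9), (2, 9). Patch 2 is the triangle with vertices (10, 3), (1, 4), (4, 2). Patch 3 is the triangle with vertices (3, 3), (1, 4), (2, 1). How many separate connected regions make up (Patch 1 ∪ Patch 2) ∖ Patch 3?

1

(Patch 1 ∪ Patch 2) ∖ Patch 3 is a single connected region.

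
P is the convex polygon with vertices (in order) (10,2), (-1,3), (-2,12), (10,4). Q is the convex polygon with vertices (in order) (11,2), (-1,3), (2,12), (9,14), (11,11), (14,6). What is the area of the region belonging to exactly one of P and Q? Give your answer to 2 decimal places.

89.19

|P| = 61, |Q| = 122, |P∩Q| = 46.9053.
|P △ Q| = |P| + |Q| − 2·|P∩Q| = 61 + 122 − 93.8106 = 89.19.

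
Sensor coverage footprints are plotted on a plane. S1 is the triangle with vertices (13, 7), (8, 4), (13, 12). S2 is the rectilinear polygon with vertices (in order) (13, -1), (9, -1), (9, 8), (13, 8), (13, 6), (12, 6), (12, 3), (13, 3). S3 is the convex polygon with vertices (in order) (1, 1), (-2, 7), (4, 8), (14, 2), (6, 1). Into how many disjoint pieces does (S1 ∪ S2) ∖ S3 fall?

3

(S1 ∪ S2) ∖ S3 splits into 3 disjoint pieces (area 18.7818, area 0.1333, area 10.5).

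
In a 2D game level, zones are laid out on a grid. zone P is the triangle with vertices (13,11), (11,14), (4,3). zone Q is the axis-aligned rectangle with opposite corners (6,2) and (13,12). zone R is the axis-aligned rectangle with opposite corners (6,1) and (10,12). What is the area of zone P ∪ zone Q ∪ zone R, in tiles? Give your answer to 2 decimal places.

77.97

By inclusion–exclusion:
Individual areas: |zone P| = 21.5, |zone Q| = 70, |zone R| = 44.
|zone P∩zone Q| = 17.5289.
|zone P∩zone R| = 10.8622.
|zone Q∩zone R|: x∈[6,10], y∈[2,12] → 4·10 = 40.
|zone P∩zone Q∩zone R| = 10.8622.
|zone P ∪ zone Q ∪ zone R| = 135.5 − 68.3911 + 10.8622 = 77.97.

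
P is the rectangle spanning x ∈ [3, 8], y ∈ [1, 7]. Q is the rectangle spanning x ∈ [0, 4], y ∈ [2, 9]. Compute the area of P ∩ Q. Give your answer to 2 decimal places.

|P∩Q|: x∈[3,4], y∈[2,7] → 1·5 = 5.

5.00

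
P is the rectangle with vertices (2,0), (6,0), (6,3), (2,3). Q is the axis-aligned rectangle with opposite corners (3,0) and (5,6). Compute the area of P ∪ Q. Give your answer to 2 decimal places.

18.00

By inclusion–exclusion:
Individual areas: |P| = 12, |Q| = 12.
|P∩Q|: x∈[3,5], y∈[0,3] → 2·3 = 6.
|P ∪ Q| = 24 − 6 = 18.00.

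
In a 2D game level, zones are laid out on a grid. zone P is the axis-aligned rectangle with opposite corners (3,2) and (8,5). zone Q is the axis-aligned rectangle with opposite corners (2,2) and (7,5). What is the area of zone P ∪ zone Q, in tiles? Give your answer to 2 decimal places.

18.00

By inclusion–exclusion:
Individual areas: |zone P| = 15, |zone Q| = 15.
|zone P∩zone Q|: x∈[3,7], y∈[2,5] → 4·3 = 12.
|zone P ∪ zone Q| = 30 − 12 = 18.00.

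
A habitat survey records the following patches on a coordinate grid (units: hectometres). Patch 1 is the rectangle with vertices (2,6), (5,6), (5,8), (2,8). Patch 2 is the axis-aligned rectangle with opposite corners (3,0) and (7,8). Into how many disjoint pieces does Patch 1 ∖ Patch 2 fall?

Patch 1 ∖ Patch 2 is a single connected region.

1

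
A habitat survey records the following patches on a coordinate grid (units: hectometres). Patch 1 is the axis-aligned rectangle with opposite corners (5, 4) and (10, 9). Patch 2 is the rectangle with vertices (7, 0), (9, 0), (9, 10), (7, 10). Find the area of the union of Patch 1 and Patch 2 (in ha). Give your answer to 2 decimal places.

By inclusion–exclusion:
Individual areas: |Patch 1| = 25, |Patch 2| = 20.
|Patch 1∩Patch 2|: x∈[7,9], y∈[4,9] → 2·5 = 10.
|Patch 1 ∪ Patch 2| = 45 − 10 = 35.00.

35.00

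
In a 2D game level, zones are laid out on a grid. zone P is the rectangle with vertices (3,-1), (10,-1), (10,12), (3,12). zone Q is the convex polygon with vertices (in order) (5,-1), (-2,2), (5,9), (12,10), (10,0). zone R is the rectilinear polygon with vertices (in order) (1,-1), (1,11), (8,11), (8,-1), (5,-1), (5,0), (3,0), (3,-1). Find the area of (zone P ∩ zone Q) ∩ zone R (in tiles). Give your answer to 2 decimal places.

45.74

|zone P ∩ zone Q| = 66.4286.
|(zone P ∩ zone Q) ∩ zone R| = 45.74.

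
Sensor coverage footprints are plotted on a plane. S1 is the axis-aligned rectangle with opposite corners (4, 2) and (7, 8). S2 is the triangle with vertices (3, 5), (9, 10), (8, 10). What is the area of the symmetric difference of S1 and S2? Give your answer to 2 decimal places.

18.87

|S1| = 18, |S2| = 2.5, |S1∩S2| = 0.8167.
|S1 △ S2| = |S1| + |S2| − 2·|S1∩S2| = 18 + 2.5 − 1.6333 = 18.87.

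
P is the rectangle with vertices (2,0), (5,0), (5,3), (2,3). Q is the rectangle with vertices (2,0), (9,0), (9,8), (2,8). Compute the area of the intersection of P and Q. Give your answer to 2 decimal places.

|P∩Q|: x∈[2,5], y∈[0,3] → 3·3 = 9.

9.00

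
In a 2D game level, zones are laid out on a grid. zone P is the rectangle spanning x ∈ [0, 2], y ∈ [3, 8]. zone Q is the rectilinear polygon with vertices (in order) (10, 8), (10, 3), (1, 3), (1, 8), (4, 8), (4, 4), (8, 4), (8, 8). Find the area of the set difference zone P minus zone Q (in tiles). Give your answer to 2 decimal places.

5.00

|zone P| = 10, |zone P∩zone Q| = 5.
|zone P ∖ zone Q| = |zone P| − |zone P∩zone Q| = 10 − 5 = 5.00.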